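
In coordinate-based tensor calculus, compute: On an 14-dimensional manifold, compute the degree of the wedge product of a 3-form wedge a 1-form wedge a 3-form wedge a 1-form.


The degree of a wedge product is the sum of the degrees of the individual forms.
Degrees: 3, 1, 3, 1
Total degree = 3 + 1 + 3 + 1 = 8

8


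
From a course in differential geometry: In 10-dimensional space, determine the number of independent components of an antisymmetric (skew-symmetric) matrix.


An antisymmetric rank-2 tensor satisfies A_{ij} = -A_{ji}, so diagonal entries are zero.
The independent components are the upper-triangular entries: C(n, 2) = n(n-1)/2.
n = 10
C(10, 2) = 10 * 9 / 2 = 90 / 2 = 45

45


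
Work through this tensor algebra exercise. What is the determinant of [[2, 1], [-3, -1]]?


For a 2x2 matrix [[a, b], [c, d]], det = a*d - b*c.
a = 2, b = 1, c = -3, d = -1
a*d = 2 * -1 = -2
b*c = 1 * -3 = -3
det = -2 - -3 = 1

1


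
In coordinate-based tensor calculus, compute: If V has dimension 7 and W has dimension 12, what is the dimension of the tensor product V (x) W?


The dimension of a tensor product is the product of dimensions.
dim(V) = 7, dim(W) = 12
dim(V (x) W) = 7 * 12 = 84

84


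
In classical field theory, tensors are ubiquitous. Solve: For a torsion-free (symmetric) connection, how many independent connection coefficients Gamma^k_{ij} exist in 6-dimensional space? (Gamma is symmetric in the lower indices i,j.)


Christoffel symbols Gamma^k_{ij} are symmetric in i,j, so there are d * d(d+1)/2 independent symbols.
d = 6
d(d+1)/2 = 6 * 7 / 2 = 21
Total = 6 * 21 = 126

126


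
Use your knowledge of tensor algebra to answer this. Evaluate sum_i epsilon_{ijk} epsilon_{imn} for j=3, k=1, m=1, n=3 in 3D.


Using the identity: epsilon_{ijk} epsilon_{imn} = delta_{jm} delta_{kn} - delta_{jn} delta_{km}.
delta_{31} = 0
delta_{13} = 0
delta_{33} = 1
delta_{11} = 1
Result = 0 * 0 - 1 * 1 = 0 - 1 = -1

-1


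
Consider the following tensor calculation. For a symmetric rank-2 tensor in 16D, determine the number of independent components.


A symmetric rank-2 tensor in d dimensions has d(d+1)/2 independent components.
d = 16
d(d+1)/2 = 16 * 17 / 2 = 272 / 2 = 136

136


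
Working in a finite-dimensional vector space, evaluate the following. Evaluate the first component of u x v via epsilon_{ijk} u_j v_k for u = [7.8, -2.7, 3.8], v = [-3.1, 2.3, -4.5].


(u x v)_1 = sum_{j,k} epsilon_{1jk} u_j v_k. Only permutations of (1,2,3) contribute; the two non-zero terms are:
eps_{123} u_2 v_3 = 1 * -2.7 * -4.5 = 12.15
eps_{132} u_3 v_2 = -1 * 3.8 * 2.3 = -8.74
(u x v)_1 = 3.41

3.41


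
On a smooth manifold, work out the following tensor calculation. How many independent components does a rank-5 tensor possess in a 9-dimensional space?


The number of components of a rank-r tensor in d dimensions is d^r.
Here d = 9 and r = 5.
9^5 = 59049

59049


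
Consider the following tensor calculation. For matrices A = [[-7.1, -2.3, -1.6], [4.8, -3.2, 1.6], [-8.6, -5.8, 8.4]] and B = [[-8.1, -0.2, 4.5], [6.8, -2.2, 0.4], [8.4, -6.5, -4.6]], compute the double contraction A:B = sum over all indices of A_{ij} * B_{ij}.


A:B = sum over all i,j of A_{ij} * B_{ij}.
Row 1: -7.1*-8.1=57.51, -2.3*-0.2=0.46, -1.6*4.5=-7.2 => row sum = 50.77
Row 2: 4.8*6.8=32.64, -3.2*-2.2=7.04, 1.6*0.4=0.64 => row sum = 40.32
Row 3: -8.6*8.4=-72.24, -5.8*-6.5=37.7, 8.4*-4.6=-38.64 => row sum = -73.18
Total = 50.77 + 40.32 + -73.18 = 17.91

17.91


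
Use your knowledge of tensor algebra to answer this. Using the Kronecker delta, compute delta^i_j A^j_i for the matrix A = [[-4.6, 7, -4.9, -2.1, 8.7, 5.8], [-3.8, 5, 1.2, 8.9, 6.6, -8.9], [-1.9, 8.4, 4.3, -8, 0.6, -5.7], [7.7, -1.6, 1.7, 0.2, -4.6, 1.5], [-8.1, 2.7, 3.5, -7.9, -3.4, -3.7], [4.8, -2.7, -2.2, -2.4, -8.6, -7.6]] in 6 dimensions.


The contraction (trace) of a rank-2 tensor is the sum of its diagonal elements.
Diagonal entries: A[1,1] = -4.6, A[2,2] = 5, A[3,3] = 4.3, A[4,4] = 0.2, A[5,5] = -3.4, A[6,6] = -7.6
Tr(A) = -4.6 + 5 + 4.3 + 0.2 + -3.4 + -7.6 = -6.1

-6.1


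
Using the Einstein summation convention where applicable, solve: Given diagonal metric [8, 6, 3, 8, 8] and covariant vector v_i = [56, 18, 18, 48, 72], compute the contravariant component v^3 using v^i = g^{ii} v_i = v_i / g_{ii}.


To raise an index with a diagonal metric: v^i = v_i / g_{ii}.
For index 3: v_3 = 18, g_{33} = 3
v^3 = 18 / 3 = 6

6


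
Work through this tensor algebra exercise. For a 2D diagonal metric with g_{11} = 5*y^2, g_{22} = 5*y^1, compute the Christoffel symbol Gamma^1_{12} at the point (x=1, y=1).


For a diagonal metric, Gamma^k_{ij} = (1/2) g^{kk} (dg_{ik}/dx_j + dg_{jk}/dx_i - dg_{ij}/dx_k).
The metric is diagonal, so g_{ab} = 0 for a != b.
At the given point: g_{11} = 5, g_{22} = 5
g^{11} = 1/5
dg_{11}/dx_2 = dg_{11}/dx_2 = 10
dg_{21}/dx_1 = 0 (off-diagonal)
dg_{12}/dx_1 = 0 (off-diagonal)
Numerator = 10 + 0 - 0 = 10
Gamma^1_{12} = 10 / (2 * 5) = 1

1


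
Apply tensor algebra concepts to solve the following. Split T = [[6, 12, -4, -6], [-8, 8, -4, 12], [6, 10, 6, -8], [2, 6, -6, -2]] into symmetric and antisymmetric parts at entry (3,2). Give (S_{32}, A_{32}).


T_{32} = 10
T_{23} = -4
S_{32} = (10 + -4)/2 = 6/2 = 3
A_{32} = (10 - -4)/2 = 14/2 = 7
Check: S + A = 3 + 7 = 10 = T_{32}.

(3, 7)


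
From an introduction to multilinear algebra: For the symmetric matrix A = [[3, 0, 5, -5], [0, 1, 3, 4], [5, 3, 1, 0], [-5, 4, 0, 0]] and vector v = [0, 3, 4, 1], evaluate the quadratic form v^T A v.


First compute Av:
(Av)_1 = 3*0 + 0*3 + 5*4 + -5*1 = 15
(Av)_2 = 0*0 + 1*3 + 3*4 + 4*1 = 19
(Av)_3 = 5*0 + 3*3 + 1*4 + 0*1 = 13
(Av)_4 = -5*0 + 4*3 + 0*4 + 0*1 = 12
Av = [15, 19, 13, 12]
Then v^T (Av) = 0*15 + 3*19 + 4*13 + 1*12
= 0 + 57 + 52 + 12 = 121

121


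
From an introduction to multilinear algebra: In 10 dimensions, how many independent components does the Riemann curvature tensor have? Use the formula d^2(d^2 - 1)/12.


The Riemann tensor in d dimensions has d^2(d^2 - 1)/12 independent components.
d = 10, so d^2 = 100
d^2 - 1 = 99
d^2(d^2 - 1) = 100 * 99 = 9900
Divide by 12: 9900 / 12 = 825

825


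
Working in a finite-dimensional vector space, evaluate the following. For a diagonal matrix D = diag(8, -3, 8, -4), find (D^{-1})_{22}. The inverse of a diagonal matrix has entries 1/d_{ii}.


For a diagonal matrix, the inverse has entries (D^{-1})_{ii} = 1/d_{ii}.
The diagonal entries are: d_{11} = 8, d_{22} = -3, d_{33} = 8, d_{44} = -4
We need (D^{-1})_{22} = 1/d_{22} = 1/-3 = -1/3

-1/3


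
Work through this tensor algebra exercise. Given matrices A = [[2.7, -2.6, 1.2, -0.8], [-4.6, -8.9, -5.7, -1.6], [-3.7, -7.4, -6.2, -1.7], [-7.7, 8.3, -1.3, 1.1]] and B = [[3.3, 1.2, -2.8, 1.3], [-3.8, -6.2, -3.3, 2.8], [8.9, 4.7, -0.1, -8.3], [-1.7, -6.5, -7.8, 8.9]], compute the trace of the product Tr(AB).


Tr(AB) = sum_i (AB)_{ii} where (AB)_{ii} = sum_k A_{ik} B_{ki}.
(AB)_{11} = 2.7*3.3 + -2.6*-3.8 + 1.2*8.9 + -0.8*-1.7 = 30.83
(AB)_{22} = -4.6*1.2 + -8.9*-6.2 + -5.7*4.7 + -1.6*-6.5 = 33.27
(AB)_{33} = -3.7*-2.8 + -7.4*-3.3 + -6.2*-0.1 + -1.7*-7.8 = 48.66
(AB)_{44} = -7.7*1.3 + 8.3*2.8 + -1.3*-8.3 + 1.1*8.9 = 33.81
Tr(AB) = 30.83 + 33.27 + 48.66 + 33.81 = 146.57

146.57


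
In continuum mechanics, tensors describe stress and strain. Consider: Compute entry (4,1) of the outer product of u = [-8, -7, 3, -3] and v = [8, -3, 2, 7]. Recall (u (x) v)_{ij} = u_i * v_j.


The outer product entry T_{ij} = u_i * v_j.
We need i=4, j=1.
u_4 = -3, v_1 = 8
T_{4,1} = -3 * 8 = -24

-24


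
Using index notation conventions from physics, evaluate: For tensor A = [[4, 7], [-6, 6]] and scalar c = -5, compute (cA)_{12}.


Scalar multiplication: (cA)_{ij} = c * A_{ij}.
c = -5
A_{12} = 7
(cA)_{12} = -5 * 7 = -35

-35


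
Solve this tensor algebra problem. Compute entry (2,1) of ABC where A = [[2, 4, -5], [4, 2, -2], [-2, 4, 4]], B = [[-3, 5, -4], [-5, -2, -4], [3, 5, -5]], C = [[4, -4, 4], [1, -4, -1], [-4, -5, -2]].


(ABC)_{21} = sum_m (AB)_{2m} C_{m1}. First compute row 2 of AB.
(AB)_{21} = 4*-3 + 2*-5 + -2*3 = -28
(AB)_{22} = 4*5 + 2*-2 + -2*5 = 6
(AB)_{23} = 4*-4 + 2*-4 + -2*-5 = -14
Now contract with column 1 of C:
(AB)_{21} * C_{11} = -28 * 4 = -112
(AB)_{22} * C_{21} = 6 * 1 = 6
(AB)_{23} * C_{31} = -14 * -4 = 56
(ABC)_{21} = -112 + 6 + 56 = -50

-50


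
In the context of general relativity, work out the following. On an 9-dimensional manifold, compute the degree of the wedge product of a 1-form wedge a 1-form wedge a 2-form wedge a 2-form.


The degree of a wedge product is the sum of the degrees of the individual forms.
Degrees: 1, 1, 2, 2
Total degree = 1 + 1 + 2 + 2 = 6

6


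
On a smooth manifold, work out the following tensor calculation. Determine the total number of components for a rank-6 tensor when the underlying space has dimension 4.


The number of components of a rank-r tensor in d dimensions is d^r.
Here d = 4 and r = 6.
4^6 = 4096

4096


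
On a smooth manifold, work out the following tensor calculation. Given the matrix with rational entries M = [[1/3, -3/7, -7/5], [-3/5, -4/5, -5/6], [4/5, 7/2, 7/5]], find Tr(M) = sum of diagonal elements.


The trace is the sum of diagonal entries.
Diagonal: M[1,1] = 1/3, M[2,2] = -4/5, M[3,3] = 7/5
Tr(M) = 1/3 + -4/5 + 7/5
Computing step by step:
After adding M[1,1]: 1/3
After adding M[2,2]: -7/15
After adding M[3,3]: 14/15
Tr(M) = 14/15

14/15


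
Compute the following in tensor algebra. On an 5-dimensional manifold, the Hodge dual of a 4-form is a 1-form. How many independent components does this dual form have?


The Hodge dual of a p-form on an n-dimensional manifold is an (n-p)-form.
n = 5, p = 4, so dual degree = 5 - 4 = 1
The number of components is C(n, n-p) = C(5, 1) = 5

5


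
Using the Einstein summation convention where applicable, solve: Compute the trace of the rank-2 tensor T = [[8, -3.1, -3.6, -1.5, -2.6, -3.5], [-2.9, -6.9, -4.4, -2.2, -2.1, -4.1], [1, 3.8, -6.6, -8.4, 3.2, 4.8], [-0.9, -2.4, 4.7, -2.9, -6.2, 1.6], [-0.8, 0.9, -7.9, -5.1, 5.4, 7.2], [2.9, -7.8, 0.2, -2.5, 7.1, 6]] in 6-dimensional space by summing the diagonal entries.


The contraction (trace) of a rank-2 tensor is the sum of its diagonal elements.
Diagonal entries: A[1,1] = 8, A[2,2] = -6.9, A[3,3] = -6.6, A[4,4] = -2.9, A[5,5] = 5.4, A[6,6] = 6
Tr(A) = 8 + -6.9 + -6.6 + -2.9 + 5.4 + 6 = 3

3


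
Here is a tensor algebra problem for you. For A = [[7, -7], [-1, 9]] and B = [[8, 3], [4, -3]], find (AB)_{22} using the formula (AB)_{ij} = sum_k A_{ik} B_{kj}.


(AB)_{ij} = sum_k A_{ik} B_{kj}.
For i=2, j=2:
A_{21} * B_{12} = -1 * 3 = -3
A_{22} * B_{22} = 9 * -3 = -27
Sum = -3 + -27 = -30

-30


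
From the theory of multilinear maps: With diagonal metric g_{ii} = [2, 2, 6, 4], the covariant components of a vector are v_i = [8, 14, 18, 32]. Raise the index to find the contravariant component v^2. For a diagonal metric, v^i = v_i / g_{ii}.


To raise an index with a diagonal metric: v^i = v_i / g_{ii}.
For index 2: v_2 = 14, g_{22} = 2
v^2 = 14 / 2 = 7

7


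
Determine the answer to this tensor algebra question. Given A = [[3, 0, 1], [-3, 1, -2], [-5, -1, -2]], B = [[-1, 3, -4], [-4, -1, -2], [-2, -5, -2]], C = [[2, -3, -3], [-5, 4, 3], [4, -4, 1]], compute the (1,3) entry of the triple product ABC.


(ABC)_{13} = sum_m (AB)_{1m} C_{m3}. First compute row 1 of AB.
(AB)_{11} = 3*-1 + 0*-4 + 1*-2 = -5
(AB)_{12} = 3*3 + 0*-1 + 1*-5 = 4
(AB)_{13} = 3*-4 + 0*-2 + 1*-2 = -14
Now contract with column 3 of C:
(AB)_{11} * C_{13} = -5 * -3 = 15
(AB)_{12} * C_{23} = 4 * 3 = 12
(AB)_{13} * C_{33} = -14 * 1 = -14
(ABC)_{13} = 15 + 12 + -14 = 13

13


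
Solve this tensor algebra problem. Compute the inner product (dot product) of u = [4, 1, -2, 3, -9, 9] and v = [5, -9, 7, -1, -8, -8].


The inner product u . v = sum of u_i * v_i.
Term-by-term: 4 * 5, 1 * -9, -2 * 7, 3 * -1, -9 * -8, 9 * -8
Products: 20, -9, -14, -3, 72, -72
Sum = 20 + -9 + -14 + -3 + 72 + -72 = -6

-6


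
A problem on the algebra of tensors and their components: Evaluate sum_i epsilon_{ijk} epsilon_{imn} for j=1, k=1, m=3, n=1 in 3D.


Using the identity: epsilon_{ijk} epsilon_{imn} = delta_{jm} delta_{kn} - delta_{jn} delta_{km}.
delta_{13} = 0
delta_{11} = 1
delta_{11} = 1
delta_{13} = 0
Result = 0 * 1 - 1 * 0 = 0 - 0 = 0

0


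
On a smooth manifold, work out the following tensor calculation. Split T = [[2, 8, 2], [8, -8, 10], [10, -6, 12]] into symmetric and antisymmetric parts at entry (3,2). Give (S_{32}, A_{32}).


T_{32} = -6
T_{23} = 10
S_{32} = (-6 + 10)/2 = 4/2 = 2
A_{32} = (-6 - 10)/2 = -16/2 = -8
Check: S + A = 2 + -8 = -6 = T_{32}.

(2, -8)


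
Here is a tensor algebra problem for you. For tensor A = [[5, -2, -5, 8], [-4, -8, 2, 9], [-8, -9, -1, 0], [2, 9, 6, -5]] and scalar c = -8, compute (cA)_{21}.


Scalar multiplication: (cA)_{ij} = c * A_{ij}.
c = -8
A_{21} = -4
(cA)_{21} = -8 * -4 = 32

32


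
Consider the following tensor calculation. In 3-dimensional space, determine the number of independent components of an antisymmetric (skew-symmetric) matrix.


An antisymmetric rank-2 tensor satisfies A_{ij} = -A_{ji}, so diagonal entries are zero.
The independent components are the upper-triangular entries: C(n, 2) = n(n-1)/2.
n = 3
C(3, 2) = 3 * 2 / 2 = 6 / 2 = 3

3


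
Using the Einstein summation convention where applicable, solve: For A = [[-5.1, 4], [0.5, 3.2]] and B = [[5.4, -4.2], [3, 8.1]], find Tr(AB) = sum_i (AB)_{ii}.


Tr(AB) = sum_i (AB)_{ii} where (AB)_{ii} = sum_k A_{ik} B_{ki}.
(AB)_{11} = -5.1*5.4 + 4*3 = -15.54
(AB)_{22} = 0.5*-4.2 + 3.2*8.1 = 23.82
Tr(AB) = -15.54 + 23.82 = 8.28

8.28


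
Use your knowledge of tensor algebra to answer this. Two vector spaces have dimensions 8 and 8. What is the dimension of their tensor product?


The dimension of a tensor product is the product of dimensions.
dim(V) = 8, dim(W) = 8
dim(V (x) W) = 8 * 8 = 64

64


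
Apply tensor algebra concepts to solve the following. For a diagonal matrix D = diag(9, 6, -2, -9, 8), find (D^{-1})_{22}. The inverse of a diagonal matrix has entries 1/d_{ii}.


For a diagonal matrix, the inverse has entries (D^{-1})_{ii} = 1/d_{ii}.
The diagonal entries are: d_{11} = 9, d_{22} = 6, d_{33} = -2, d_{44} = -9, d_{55} = 8
We need (D^{-1})_{22} = 1/d_{22} = 1/6 = 1/6

1/6


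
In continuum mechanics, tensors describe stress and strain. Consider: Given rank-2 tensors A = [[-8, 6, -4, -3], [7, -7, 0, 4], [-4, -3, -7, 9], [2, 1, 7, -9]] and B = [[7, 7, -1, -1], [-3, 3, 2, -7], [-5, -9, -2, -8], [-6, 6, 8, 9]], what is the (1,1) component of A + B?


Tensor addition is component-wise: (A + B)_{ij} = A_{ij} + B_{ij}.
A_{11} = -8
B_{11} = 7
(A + B)_{11} = -8 + 7 = -1

-1


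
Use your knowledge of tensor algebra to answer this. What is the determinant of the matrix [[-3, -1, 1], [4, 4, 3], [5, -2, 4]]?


Expanding along the first row, det(A) = a11*M_11 - a12*M_12 + a13*M_13, where M_1j is the (1,j) minor.
Minor M_11 = 4*4 - 3*-2 = 22
Minor M_12 = 4*4 - 3*5 = 1
Minor M_13 = 4*-2 - 4*5 = -28
det = -3*(22) - -1*(1) + 1*(-28)
    = -66 - -1 + -28
    = -93

-93


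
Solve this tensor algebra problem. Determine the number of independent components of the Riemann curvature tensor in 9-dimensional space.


The Riemann tensor in d dimensions has d^2(d^2 - 1)/12 independent components.
d = 9, so d^2 = 81
d^2 - 1 = 80
d^2(d^2 - 1) = 81 * 80 = 6480
Divide by 12: 6480 / 12 = 540

540


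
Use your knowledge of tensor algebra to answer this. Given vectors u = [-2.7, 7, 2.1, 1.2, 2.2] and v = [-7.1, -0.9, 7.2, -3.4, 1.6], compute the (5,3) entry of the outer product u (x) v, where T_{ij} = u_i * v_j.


The outer product entry T_{ij} = u_i * v_j.
We need i=5, j=3.
u_5 = 2.2, v_3 = 7.2
T_{5,3} = 2.2 * 7.2 = 15.84

15.84


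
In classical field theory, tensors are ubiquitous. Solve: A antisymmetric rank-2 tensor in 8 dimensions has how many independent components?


A antisymmetric rank-2 tensor in d dimensions has d(d-1)/2 independent components.
d = 8
d(d-1)/2 = 8 * 7 / 2 = 56 / 2 = 28

28


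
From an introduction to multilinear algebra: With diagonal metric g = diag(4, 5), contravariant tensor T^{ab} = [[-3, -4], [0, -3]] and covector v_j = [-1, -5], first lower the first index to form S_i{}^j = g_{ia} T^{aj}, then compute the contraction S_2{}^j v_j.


Step 1: lower the first index. For a diagonal metric, g_{ia} T^{aj} = g_{ii} T^{ij} (no sum on i).
g_{22} = 5
S_2{}^1 = 5 * T^{21} = 5 * 0 = 0
S_2{}^2 = 5 * T^{22} = 5 * -3 = -15
Step 2: contract S_2{}^j with v_j.
S_2{}^1 * v_1 = 0 * -1 = 0
S_2{}^2 * v_2 = -15 * -5 = 75
Result = 0 + 75 = 75

75


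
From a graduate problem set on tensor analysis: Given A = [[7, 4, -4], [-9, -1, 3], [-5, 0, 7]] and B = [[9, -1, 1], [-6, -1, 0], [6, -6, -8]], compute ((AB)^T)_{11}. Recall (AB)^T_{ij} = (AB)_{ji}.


(AB)^T_{ij} = (AB)_{ji} = sum_k A_{jk} B_{ki}.
For i=1, j=1 we need (AB)_{11}:
A_{11} * B_{11} = 7 * 9 = 63
A_{12} * B_{21} = 4 * -6 = -24
A_{13} * B_{31} = -4 * 6 = -24
Sum = 63 + -24 + -24 = 15

15


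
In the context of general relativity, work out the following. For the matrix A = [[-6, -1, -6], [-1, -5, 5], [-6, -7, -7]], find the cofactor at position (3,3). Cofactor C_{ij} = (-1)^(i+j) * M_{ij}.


To find cofactor C_{33}, delete row 3 and column 3.
The resulting 2x2 submatrix is: [[-6, -1], [-1, -5]]
Minor M_{33} = -6*-5 - -1*-1
  = 30 - 1 = 29
Sign = (-1)^(3+3) = (-1)^6 = 1
Cofactor C_{33} = 1 * 29 = 29

29


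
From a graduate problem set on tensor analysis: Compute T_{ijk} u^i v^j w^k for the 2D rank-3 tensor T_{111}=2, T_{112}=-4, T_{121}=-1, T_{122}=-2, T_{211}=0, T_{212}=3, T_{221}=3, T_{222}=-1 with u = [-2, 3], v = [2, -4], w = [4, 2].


S = sum over i,j,k of T_{ijk} u_i v_j w_k. Expanding all 8 terms:
T_{111}*u_1*v_1*w_1 = 2*-2*2*4 = -32  (running total: -32)
T_{112}*u_1*v_1*w_2 = -4*-2*2*2 = 32  (running total: 0)
T_{121}*u_1*v_2*w_1 = -1*-2*-4*4 = -32  (running total: -32)
T_{122}*u_1*v_2*w_2 = -2*-2*-4*2 = -32  (running total: -64)
T_{211}*u_2*v_1*w_1 = 0*3*2*4 = 0  (running total: -64)
T_{212}*u_2*v_1*w_2 = 3*3*2*2 = 36  (running total: -28)
T_{221}*u_2*v_2*w_1 = 3*3*-4*4 = -144  (running total: -172)
T_{222}*u_2*v_2*w_2 = -1*3*-4*2 = 24  (running total: -148)
S = -148

-148


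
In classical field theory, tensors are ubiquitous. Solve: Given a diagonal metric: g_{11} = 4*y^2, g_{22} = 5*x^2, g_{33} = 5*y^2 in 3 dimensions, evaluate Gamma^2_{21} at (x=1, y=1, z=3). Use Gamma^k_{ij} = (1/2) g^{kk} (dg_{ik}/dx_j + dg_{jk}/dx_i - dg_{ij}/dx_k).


For a diagonal metric, Gamma^k_{ij} = (1/2) g^{kk} (dg_{ik}/dx_j + dg_{jk}/dx_i - dg_{ij}/dx_k).
The metric is diagonal, so g_{ab} = 0 for a != b.
At the given point: g_{11} = 4, g_{22} = 5, g_{33} = 5
g^{22} = 1/5
dg_{22}/dx_1 = dg_{22}/dx_1 = 10
dg_{12}/dx_2 = 0 (off-diagonal)
dg_{21}/dx_2 = 0 (off-diagonal)
Numerator = 10 + 0 - 0 = 10
Gamma^2_{21} = 10 / (2 * 5) = 1

1


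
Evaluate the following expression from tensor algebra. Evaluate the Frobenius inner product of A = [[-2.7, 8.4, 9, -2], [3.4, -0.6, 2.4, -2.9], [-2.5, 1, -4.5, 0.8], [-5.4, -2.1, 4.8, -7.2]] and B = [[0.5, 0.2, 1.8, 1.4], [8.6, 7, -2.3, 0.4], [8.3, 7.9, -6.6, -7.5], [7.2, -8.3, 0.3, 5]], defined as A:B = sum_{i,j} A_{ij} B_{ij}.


A:B = sum over all i,j of A_{ij} * B_{ij}.
Row 1: -2.7*0.5=-1.35, 8.4*0.2=1.68, 9*1.8=16.2, -2*1.4=-2.8 => row sum = 13.73
Row 2: 3.4*8.6=29.24, -0.6*7=-4.2, 2.4*-2.3=-5.52, -2.9*0.4=-1.16 => row sum = 18.36
Row 3: -2.5*8.3=-20.75, 1*7.9=7.9, -4.5*-6.6=29.7, 0.8*-7.5=-6 => row sum = 10.85
Row 4: -5.4*7.2=-38.88, -2.1*-8.3=17.43, 4.8*0.3=1.44, -7.2*5=-36 => row sum = -56.01
Total = 13.73 + 18.36 + 10.85 + -56.01 = -13.07

-13.07


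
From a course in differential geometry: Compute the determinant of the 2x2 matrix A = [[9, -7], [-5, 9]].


For a 2x2 matrix [[a, b], [c, d]], det = a*d - b*c.
a = 9, b = -7, c = -5, d = 9
a*d = 9 * 9 = 81
b*c = -7 * -5 = 35
det = 81 - 35 = 46

46


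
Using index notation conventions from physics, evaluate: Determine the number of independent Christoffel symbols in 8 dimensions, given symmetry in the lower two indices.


Christoffel symbols Gamma^k_{ij} are symmetric in i,j, so there are d * d(d+1)/2 independent symbols.
d = 8
d(d+1)/2 = 8 * 9 / 2 = 36
Total = 8 * 36 = 288

288


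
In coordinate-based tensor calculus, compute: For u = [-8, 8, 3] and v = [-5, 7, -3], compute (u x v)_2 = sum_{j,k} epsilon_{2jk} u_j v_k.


(u x v)_2 = sum_{j,k} epsilon_{2jk} u_j v_k. Only permutations of (1,2,3) contribute; the two non-zero terms are:
eps_{213} u_1 v_3 = -1 * -8 * -3 = -24
eps_{231} u_3 v_1 = 1 * 3 * -5 = -15
(u x v)_2 = -39

-39


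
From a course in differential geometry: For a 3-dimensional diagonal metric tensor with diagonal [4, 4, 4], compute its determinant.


For a diagonal metric, the determinant is the product of diagonal entries.
Diagonal entries: 4, 4, 4
det(g) = 4 * 4 * 4 = 64

64


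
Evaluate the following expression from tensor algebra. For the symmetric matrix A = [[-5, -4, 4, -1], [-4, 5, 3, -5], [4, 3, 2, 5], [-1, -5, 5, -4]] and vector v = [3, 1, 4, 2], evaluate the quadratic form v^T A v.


First compute Av:
(Av)_1 = -5*3 + -4*1 + 4*4 + -1*2 = -5
(Av)_2 = -4*3 + 5*1 + 3*4 + -5*2 = -5
(Av)_3 = 4*3 + 3*1 + 2*4 + 5*2 = 33
(Av)_4 = -1*3 + -5*1 + 5*4 + -4*2 = 4
Av = [-5, -5, 33, 4]
Then v^T (Av) = 3*-5 + 1*-5 + 4*33 + 2*4
= -15 + -5 + 132 + 8 = 120

120


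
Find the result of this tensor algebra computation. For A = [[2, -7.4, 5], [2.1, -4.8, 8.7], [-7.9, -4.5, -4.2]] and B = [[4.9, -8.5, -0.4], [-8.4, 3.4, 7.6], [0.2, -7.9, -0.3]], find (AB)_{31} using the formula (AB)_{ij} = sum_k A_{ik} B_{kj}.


(AB)_{ij} = sum_k A_{ik} B_{kj}.
For i=3, j=1:
A_{31} * B_{11} = -7.9 * 4.9 = -38.71
A_{32} * B_{21} = -4.5 * -8.4 = 37.8
A_{33} * B_{31} = -4.2 * 0.2 = -0.84
Sum = -38.71 + 37.8 + -0.84 = -1.75

-1.75


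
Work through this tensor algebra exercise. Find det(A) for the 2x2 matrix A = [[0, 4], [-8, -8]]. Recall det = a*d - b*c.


For a 2x2 matrix [[a, b], [c, d]], det = a*d - b*c.
a = 0, b = 4, c = -8, d = -8
a*d = 0 * -8 = 0
b*c = 4 * -8 = -32
det = 0 - -32 = 32

32


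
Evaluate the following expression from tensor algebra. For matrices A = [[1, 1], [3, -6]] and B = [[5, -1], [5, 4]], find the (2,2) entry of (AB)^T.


(AB)^T_{ij} = (AB)_{ji} = sum_k A_{jk} B_{ki}.
For i=2, j=2 we need (AB)_{22}:
A_{21} * B_{12} = 3 * -1 = -3
A_{22} * B_{22} = -6 * 4 = -24
Sum = -3 + -24 = -27

-27


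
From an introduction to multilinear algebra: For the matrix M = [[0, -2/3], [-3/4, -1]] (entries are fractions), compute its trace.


The trace is the sum of diagonal entries.
Diagonal: M[1,1] = 0, M[2,2] = -1
Tr(M) = 0 + -1
Computing step by step:
After adding M[1,1]: 0
After adding M[2,2]: -1
Tr(M) = -1

-1


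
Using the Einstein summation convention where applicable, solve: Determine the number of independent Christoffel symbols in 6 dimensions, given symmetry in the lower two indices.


Christoffel symbols Gamma^k_{ij} are symmetric in i,j, so there are d * d(d+1)/2 independent symbols.
d = 6
d(d+1)/2 = 6 * 7 / 2 = 21
Total = 6 * 21 = 126

126


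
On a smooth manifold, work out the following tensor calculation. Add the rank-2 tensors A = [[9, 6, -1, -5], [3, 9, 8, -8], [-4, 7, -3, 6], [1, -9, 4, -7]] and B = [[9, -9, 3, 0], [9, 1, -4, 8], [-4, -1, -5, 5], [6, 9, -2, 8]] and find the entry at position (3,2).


Tensor addition is component-wise: (A + B)_{ij} = A_{ij} + B_{ij}.
A_{32} = 7
B_{32} = -1
(A + B)_{32} = 7 + -1 = 6

6


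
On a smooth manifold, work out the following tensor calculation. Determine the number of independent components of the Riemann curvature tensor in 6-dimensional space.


The Riemann tensor in d dimensions has d^2(d^2 - 1)/12 independent components.
d = 6, so d^2 = 36
d^2 - 1 = 35
d^2(d^2 - 1) = 36 * 35 = 1260
Divide by 12: 1260 / 12 = 105

105


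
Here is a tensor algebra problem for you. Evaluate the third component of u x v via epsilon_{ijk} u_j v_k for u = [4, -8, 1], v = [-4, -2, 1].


(u x v)_3 = sum_{j,k} epsilon_{3jk} u_j v_k. Only permutations of (1,2,3) contribute; the two non-zero terms are:
eps_{312} u_1 v_2 = 1 * 4 * -2 = -8
eps_{321} u_2 v_1 = -1 * -8 * -4 = -32
(u x v)_3 = -40

-40


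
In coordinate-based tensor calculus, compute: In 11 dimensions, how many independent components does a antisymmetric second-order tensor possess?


A antisymmetric rank-2 tensor in d dimensions has d(d-1)/2 independent components.
d = 11
d(d-1)/2 = 11 * 10 / 2 = 110 / 2 = 55

55


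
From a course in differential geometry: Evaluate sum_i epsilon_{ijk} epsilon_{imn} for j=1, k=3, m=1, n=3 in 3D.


Using the identity: epsilon_{ijk} epsilon_{imn} = delta_{jm} delta_{kn} - delta_{jn} delta_{km}.
delta_{11} = 1
delta_{33} = 1
delta_{13} = 0
delta_{31} = 0
Result = 1 * 1 - 0 * 0 = 1 - 0 = 1

1


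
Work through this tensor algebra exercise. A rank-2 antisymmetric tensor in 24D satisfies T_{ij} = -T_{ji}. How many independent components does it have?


An antisymmetric rank-2 tensor satisfies A_{ij} = -A_{ji}, so diagonal entries are zero.
The independent components are the upper-triangular entries: C(n, 2) = n(n-1)/2.
n = 24
C(24, 2) = 24 * 23 / 2 = 552 / 2 = 276

276


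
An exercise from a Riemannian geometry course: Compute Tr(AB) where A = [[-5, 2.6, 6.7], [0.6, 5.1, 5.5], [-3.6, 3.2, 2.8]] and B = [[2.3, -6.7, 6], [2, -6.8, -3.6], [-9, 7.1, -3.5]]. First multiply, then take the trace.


Tr(AB) = sum_i (AB)_{ii} where (AB)_{ii} = sum_k A_{ik} B_{ki}.
(AB)_{11} = -5*2.3 + 2.6*2 + 6.7*-9 = -66.6
(AB)_{22} = 0.6*-6.7 + 5.1*-6.8 + 5.5*7.1 = 0.35
(AB)_{33} = -3.6*6 + 3.2*-3.6 + 2.8*-3.5 = -42.92
Tr(AB) = -66.6 + 0.35 + -42.92 = -109.17

-109.17


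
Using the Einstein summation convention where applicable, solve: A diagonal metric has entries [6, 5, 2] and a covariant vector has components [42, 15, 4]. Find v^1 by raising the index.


To raise an index with a diagonal metric: v^i = v_i / g_{ii}.
For index 1: v_1 = 42, g_{11} = 6
v^1 = 42 / 6 = 7

7


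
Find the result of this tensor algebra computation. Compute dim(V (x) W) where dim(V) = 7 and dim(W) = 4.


The dimension of a tensor product is the product of dimensions.
dim(V) = 7, dim(W) = 4
dim(V (x) W) = 7 * 4 = 28

28


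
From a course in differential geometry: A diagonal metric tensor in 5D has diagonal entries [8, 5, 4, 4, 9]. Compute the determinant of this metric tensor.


For a diagonal metric, the determinant is the product of diagonal entries.
Diagonal entries: 8, 5, 4, 4, 9
det(g) = 8 * 5 * 4 * 4 * 9 = 5760

5760


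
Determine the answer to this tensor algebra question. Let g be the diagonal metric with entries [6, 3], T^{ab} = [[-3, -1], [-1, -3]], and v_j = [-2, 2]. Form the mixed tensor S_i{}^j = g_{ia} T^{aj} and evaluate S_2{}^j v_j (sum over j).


Step 1: lower the first index. For a diagonal metric, g_{ia} T^{aj} = g_{ii} T^{ij} (no sum on i).
g_{22} = 3
S_2{}^1 = 3 * T^{21} = 3 * -1 = -3
S_2{}^2 = 3 * T^{22} = 3 * -3 = -9
Step 2: contract S_2{}^j with v_j.
S_2{}^1 * v_1 = -3 * -2 = 6
S_2{}^2 * v_2 = -9 * 2 = -18
Result = 6 + -18 = -12

-12


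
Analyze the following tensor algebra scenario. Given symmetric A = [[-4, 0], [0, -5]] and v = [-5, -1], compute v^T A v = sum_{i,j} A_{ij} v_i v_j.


First compute Av:
(Av)_1 = -4*-5 + 0*-1 = 20
(Av)_2 = 0*-5 + -5*-1 = 5
Av = [20, 5]
Then v^T (Av) = -5*20 + -1*5
= -100 + -5 = -105

-105


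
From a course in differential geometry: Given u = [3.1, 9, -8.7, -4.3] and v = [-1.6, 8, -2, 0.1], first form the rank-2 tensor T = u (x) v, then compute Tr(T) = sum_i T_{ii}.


The outer product gives T_{ij} = u_i v_j.
The trace (contraction) is Tr(T) = sum_i T_{ii} = sum_i u_i v_i.
Diagonal entries:
T_{11} = u_1 * v_1 = 3.1 * -1.6 = -4.96
T_{22} = u_2 * v_2 = 9 * 8 = 72
T_{33} = u_3 * v_3 = -8.7 * -2 = 17.4
T_{44} = u_4 * v_4 = -4.3 * 0.1 = -0.43
Tr(T) = -4.96 + 72 + 17.4 + -0.43 = 84.01

84.01


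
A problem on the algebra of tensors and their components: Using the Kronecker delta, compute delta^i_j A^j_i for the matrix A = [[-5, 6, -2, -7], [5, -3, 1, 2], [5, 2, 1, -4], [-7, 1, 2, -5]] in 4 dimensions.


The contraction (trace) of a rank-2 tensor is the sum of its diagonal elements.
Diagonal entries: A[1,1] = -5, A[2,2] = -3, A[3,3] = 1, A[4,4] = -5
Tr(A) = -5 + -3 + 1 + -5 = -12

-12


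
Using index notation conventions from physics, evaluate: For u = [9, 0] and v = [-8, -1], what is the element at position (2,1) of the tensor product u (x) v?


The outer product entry T_{ij} = u_i * v_j.
We need i=2, j=1.
u_2 = 0, v_1 = -8
T_{2,1} = 0 * -8 = 0

0


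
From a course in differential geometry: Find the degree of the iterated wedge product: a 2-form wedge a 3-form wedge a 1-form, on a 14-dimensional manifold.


The degree of a wedge product is the sum of the degrees of the individual forms.
Degrees: 2, 3, 1
Total degree = 2 + 3 + 1 = 6

6


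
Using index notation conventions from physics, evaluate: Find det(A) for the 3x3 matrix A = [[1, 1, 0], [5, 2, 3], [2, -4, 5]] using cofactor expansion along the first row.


Expanding along the first row, det(A) = a11*M_11 - a12*M_12 + a13*M_13, where M_1j is the (1,j) minor.
Minor M_11 = 2*5 - 3*-4 = 22
Minor M_12 = 5*5 - 3*2 = 19
Minor M_13 = 5*-4 - 2*2 = -24
det = 1*(22) - 1*(19) + 0*(-24)
    = 22 - 19 + 0
    = 3

3


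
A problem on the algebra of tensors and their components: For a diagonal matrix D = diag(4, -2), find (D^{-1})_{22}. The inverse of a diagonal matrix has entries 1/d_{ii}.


For a diagonal matrix, the inverse has entries (D^{-1})_{ii} = 1/d_{ii}.
The diagonal entries are: d_{11} = 4, d_{22} = -2
We need (D^{-1})_{22} = 1/d_{22} = 1/-2 = -1/2

-1/2


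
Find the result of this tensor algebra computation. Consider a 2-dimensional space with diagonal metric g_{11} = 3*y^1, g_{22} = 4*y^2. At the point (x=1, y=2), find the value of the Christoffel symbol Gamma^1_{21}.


For a diagonal metric, Gamma^k_{ij} = (1/2) g^{kk} (dg_{ik}/dx_j + dg_{jk}/dx_i - dg_{ij}/dx_k).
The metric is diagonal, so g_{ab} = 0 for a != b.
At the given point: g_{11} = 6, g_{22} = 16
g^{11} = 1/6
dg_{21}/dx_1 = 0 (off-diagonal)
dg_{11}/dx_2 = dg_{11}/dx_2 = 3
dg_{21}/dx_1 = 0 (off-diagonal)
Numerator = 0 + 3 - 0 = 3
Gamma^1_{21} = 3 / (2 * 6) = 1/4

1/4


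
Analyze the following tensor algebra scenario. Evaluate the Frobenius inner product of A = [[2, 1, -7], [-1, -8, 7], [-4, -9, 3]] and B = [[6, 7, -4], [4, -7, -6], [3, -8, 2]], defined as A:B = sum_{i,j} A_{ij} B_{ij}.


A:B = sum over all i,j of A_{ij} * B_{ij}.
Row 1: 2*6=12, 1*7=7, -7*-4=28 => row sum = 47
Row 2: -1*4=-4, -8*-7=56, 7*-6=-42 => row sum = 10
Row 3: -4*3=-12, -9*-8=72, 3*2=6 => row sum = 66
Total = 47 + 10 + 66 = 123

123


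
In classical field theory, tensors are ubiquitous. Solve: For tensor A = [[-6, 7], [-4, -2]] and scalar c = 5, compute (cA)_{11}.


Scalar multiplication: (cA)_{ij} = c * A_{ij}.
c = 5
A_{11} = -6
(cA)_{11} = 5 * -6 = -30

-30


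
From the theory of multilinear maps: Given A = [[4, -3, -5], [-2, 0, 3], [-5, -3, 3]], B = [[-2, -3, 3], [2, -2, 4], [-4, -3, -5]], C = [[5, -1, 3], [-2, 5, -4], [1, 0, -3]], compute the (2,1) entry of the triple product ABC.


(ABC)_{21} = sum_m (AB)_{2m} C_{m1}. First compute row 2 of AB.
(AB)_{21} = -2*-2 + 0*2 + 3*-4 = -8
(AB)_{22} = -2*-3 + 0*-2 + 3*-3 = -3
(AB)_{23} = -2*3 + 0*4 + 3*-5 = -21
Now contract with column 1 of C:
(AB)_{21} * C_{11} = -8 * 5 = -40
(AB)_{22} * C_{21} = -3 * -2 = 6
(AB)_{23} * C_{31} = -21 * 1 = -21
(ABC)_{21} = -40 + 6 + -21 = -55

-55


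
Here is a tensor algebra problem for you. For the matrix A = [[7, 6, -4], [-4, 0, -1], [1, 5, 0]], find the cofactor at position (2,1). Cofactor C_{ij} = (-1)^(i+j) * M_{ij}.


To find cofactor C_{21}, delete row 2 and column 1.
The resulting 2x2 submatrix is: [[6, -4], [5, 0]]
Minor M_{21} = 6*0 - -4*5
  = 0 - -20 = 20
Sign = (-1)^(2+1) = (-1)^3 = -1
Cofactor C_{21} = -1 * 20 = -20

-20


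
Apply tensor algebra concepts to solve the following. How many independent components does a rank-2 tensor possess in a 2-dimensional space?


The number of components of a rank-r tensor in d dimensions is d^r.
Here d = 2 and r = 2.
2^2 = 4

4


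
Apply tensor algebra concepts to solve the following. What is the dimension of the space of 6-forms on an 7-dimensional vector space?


The dimension of the space of p-forms on an n-dimensional space is C(n, p).
n = 7, p = 6
C(7, 6) = 7! / (6! * 1!) = 7

7


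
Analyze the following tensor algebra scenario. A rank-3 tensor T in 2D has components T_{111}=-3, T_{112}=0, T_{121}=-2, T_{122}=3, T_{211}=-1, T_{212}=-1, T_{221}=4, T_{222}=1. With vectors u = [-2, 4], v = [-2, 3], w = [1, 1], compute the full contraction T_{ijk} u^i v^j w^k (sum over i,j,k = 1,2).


S = sum over i,j,k of T_{ijk} u_i v_j w_k. Expanding all 8 terms:
T_{111}*u_1*v_1*w_1 = -3*-2*-2*1 = -12  (running total: -12)
T_{112}*u_1*v_1*w_2 = 0*-2*-2*1 = 0  (running total: -12)
T_{121}*u_1*v_2*w_1 = -2*-2*3*1 = 12  (running total: 0)
T_{122}*u_1*v_2*w_2 = 3*-2*3*1 = -18  (running total: -18)
T_{211}*u_2*v_1*w_1 = -1*4*-2*1 = 8  (running total: -10)
T_{212}*u_2*v_1*w_2 = -1*4*-2*1 = 8  (running total: -2)
T_{221}*u_2*v_2*w_1 = 4*4*3*1 = 48  (running total: 46)
T_{222}*u_2*v_2*w_2 = 1*4*3*1 = 12  (running total: 58)
S = 58

58


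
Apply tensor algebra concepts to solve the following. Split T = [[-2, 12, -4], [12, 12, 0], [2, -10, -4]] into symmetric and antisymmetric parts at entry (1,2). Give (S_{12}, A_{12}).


T_{12} = 12
T_{21} = 12
S_{12} = (12 + 12)/2 = 24/2 = 12
A_{12} = (12 - 12)/2 = 0/2 = 0
Check: S + A = 12 + 0 = 12 = T_{12}.

(12, 0)


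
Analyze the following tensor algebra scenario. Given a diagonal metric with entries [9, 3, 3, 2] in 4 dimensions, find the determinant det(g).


For a diagonal metric, the determinant is the product of diagonal entries.
Diagonal entries: 9, 3, 3, 2
det(g) = 9 * 3 * 3 * 2 = 162

162


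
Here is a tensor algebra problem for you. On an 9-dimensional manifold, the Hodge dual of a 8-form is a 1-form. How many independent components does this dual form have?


The Hodge dual of a p-form on an n-dimensional manifold is an (n-p)-form.
n = 9, p = 8, so dual degree = 9 - 8 = 1
The number of components is C(n, n-p) = C(9, 1) = 9

9


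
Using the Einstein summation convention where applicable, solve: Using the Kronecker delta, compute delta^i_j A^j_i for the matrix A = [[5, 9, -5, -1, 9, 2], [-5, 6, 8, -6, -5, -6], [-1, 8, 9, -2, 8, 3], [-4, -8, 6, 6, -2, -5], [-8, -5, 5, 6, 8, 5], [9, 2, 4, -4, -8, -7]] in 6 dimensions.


The contraction (trace) of a rank-2 tensor is the sum of its diagonal elements.
Diagonal entries: A[1,1] = 5, A[2,2] = 6, A[3,3] = 9, A[4,4] = 6, A[5,5] = 8, A[6,6] = -7
Tr(A) = 5 + 6 + 9 + 6 + 8 + -7 = 27

27


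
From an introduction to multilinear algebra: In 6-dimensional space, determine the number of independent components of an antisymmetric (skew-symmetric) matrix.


An antisymmetric rank-2 tensor satisfies A_{ij} = -A_{ji}, so diagonal entries are zero.
The independent components are the upper-triangular entries: C(n, 2) = n(n-1)/2.
n = 6
C(6, 2) = 6 * 5 / 2 = 30 / 2 = 15

15


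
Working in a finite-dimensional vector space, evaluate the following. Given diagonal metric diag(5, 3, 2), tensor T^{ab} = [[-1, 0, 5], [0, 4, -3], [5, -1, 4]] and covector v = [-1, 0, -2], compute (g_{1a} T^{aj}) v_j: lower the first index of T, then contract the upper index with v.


Step 1: lower the first index. For a diagonal metric, g_{ia} T^{aj} = g_{ii} T^{ij} (no sum on i).
g_{11} = 5
S_1{}^1 = 5 * T^{11} = 5 * -1 = -5
S_1{}^2 = 5 * T^{12} = 5 * 0 = 0
S_1{}^3 = 5 * T^{13} = 5 * 5 = 25
Step 2: contract S_1{}^j with v_j.
S_1{}^1 * v_1 = -5 * -1 = 5
S_1{}^2 * v_2 = 0 * 0 = 0
S_1{}^3 * v_3 = 25 * -2 = -50
Result = 5 + 0 + -50 = -45

-45


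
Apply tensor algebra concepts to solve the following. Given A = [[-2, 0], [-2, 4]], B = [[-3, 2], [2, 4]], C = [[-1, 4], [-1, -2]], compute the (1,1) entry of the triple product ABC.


(ABC)_{11} = sum_m (AB)_{1m} C_{m1}. First compute row 1 of AB.
(AB)_{11} = -2*-3 + 0*2 = 6
(AB)_{12} = -2*2 + 0*4 = -4
Now contract with column 1 of C:
(AB)_{11} * C_{11} = 6 * -1 = -6
(AB)_{12} * C_{21} = -4 * -1 = 4
(ABC)_{11} = -6 + 4 = -2

-2


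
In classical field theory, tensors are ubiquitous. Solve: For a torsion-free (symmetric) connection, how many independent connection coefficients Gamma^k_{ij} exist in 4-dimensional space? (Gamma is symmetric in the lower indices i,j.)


Christoffel symbols Gamma^k_{ij} are symmetric in i,j, so there are d * d(d+1)/2 independent symbols.
d = 4
d(d+1)/2 = 4 * 5 / 2 = 10
Total = 4 * 10 = 40

40


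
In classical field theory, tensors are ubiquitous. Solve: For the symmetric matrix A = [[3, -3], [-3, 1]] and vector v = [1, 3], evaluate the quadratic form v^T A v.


First compute Av:
(Av)_1 = 3*1 + -3*3 = -6
(Av)_2 = -3*1 + 1*3 = 0
Av = [-6, 0]
Then v^T (Av) = 1*-6 + 3*0
= -6 + 0 = -6

-6


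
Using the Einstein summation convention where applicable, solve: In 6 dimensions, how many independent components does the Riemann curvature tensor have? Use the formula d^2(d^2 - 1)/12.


The Riemann tensor in d dimensions has d^2(d^2 - 1)/12 independent components.
d = 6, so d^2 = 36
d^2 - 1 = 35
d^2(d^2 - 1) = 36 * 35 = 1260
Divide by 12: 1260 / 12 = 105

105


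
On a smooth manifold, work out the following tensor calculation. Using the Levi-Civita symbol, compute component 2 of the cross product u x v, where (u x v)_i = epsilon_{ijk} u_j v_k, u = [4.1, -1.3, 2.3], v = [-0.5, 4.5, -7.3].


(u x v)_2 = sum_{j,k} epsilon_{2jk} u_j v_k. Only permutations of (1,2,3) contribute; the two non-zero terms are:
eps_{213} u_1 v_3 = -1 * 4.1 * -7.3 = 29.93
eps_{231} u_3 v_1 = 1 * 2.3 * -0.5 = -1.15
(u x v)_2 = 28.78

28.78


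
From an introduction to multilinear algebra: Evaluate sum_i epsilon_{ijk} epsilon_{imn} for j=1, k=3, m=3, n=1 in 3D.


Using the identity: epsilon_{ijk} epsilon_{imn} = delta_{jm} delta_{kn} - delta_{jn} delta_{km}.
delta_{13} = 0
delta_{31} = 0
delta_{11} = 1
delta_{33} = 1
Result = 0 * 0 - 1 * 1 = 0 - 1 = -1

-1


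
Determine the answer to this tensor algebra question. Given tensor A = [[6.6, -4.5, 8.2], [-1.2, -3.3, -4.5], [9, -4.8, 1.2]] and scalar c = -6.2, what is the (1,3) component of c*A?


Scalar multiplication: (cA)_{ij} = c * A_{ij}.
c = -6.2
A_{13} = 8.2
(cA)_{13} = -6.2 * 8.2 = -50.84

-50.84


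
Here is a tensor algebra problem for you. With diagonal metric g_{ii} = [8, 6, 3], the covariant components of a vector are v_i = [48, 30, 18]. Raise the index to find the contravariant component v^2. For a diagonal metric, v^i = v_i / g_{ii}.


To raise an index with a diagonal metric: v^i = v_i / g_{ii}.
For index 2: v_2 = 30, g_{22} = 6
v^2 = 30 / 6 = 5

5


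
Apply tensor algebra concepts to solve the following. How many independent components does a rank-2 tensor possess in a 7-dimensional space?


The number of components of a rank-r tensor in d dimensions is d^r.
Here d = 7 and r = 2.
7^2 = 49

49


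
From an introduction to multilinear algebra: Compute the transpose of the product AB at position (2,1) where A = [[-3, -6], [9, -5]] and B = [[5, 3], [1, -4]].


(AB)^T_{ij} = (AB)_{ji} = sum_k A_{jk} B_{ki}.
For i=2, j=1 we need (AB)_{12}:
A_{11} * B_{12} = -3 * 3 = -9
A_{12} * B_{22} = -6 * -4 = 24
Sum = -9 + 24 = 15

15


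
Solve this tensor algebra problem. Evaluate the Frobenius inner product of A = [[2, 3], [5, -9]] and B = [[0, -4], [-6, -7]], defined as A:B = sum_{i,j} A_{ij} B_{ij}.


A:B = sum over all i,j of A_{ij} * B_{ij}.
Row 1: 2*0=0, 3*-4=-12 => row sum = -12
Row 2: 5*-6=-30, -9*-7=63 => row sum = 33
Total = -12 + 33 = 21

21


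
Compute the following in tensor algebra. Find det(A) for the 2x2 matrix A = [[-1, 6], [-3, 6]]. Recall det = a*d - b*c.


For a 2x2 matrix [[a, b], [c, d]], det = a*d - b*c.
a = -1, b = 6, c = -3, d = 6
a*d = -1 * 6 = -6
b*c = 6 * -3 = -18
det = -6 - -18 = 12

12
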